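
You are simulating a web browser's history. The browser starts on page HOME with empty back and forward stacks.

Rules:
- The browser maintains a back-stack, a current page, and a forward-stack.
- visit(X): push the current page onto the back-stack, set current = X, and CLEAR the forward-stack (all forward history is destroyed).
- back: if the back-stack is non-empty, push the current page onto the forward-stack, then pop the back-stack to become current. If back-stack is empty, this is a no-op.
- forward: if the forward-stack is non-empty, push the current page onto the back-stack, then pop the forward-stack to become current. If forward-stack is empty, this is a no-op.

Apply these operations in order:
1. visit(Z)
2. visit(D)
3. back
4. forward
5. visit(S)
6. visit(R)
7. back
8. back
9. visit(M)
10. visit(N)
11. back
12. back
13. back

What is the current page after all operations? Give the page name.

Answer: Z

Derivation:
After 1 (visit(Z)): cur=Z back=1 fwd=0
After 2 (visit(D)): cur=D back=2 fwd=0
After 3 (back): cur=Z back=1 fwd=1
After 4 (forward): cur=D back=2 fwd=0
After 5 (visit(S)): cur=S back=3 fwd=0
After 6 (visit(R)): cur=R back=4 fwd=0
After 7 (back): cur=S back=3 fwd=1
After 8 (back): cur=D back=2 fwd=2
After 9 (visit(M)): cur=M back=3 fwd=0
After 10 (visit(N)): cur=N back=4 fwd=0
After 11 (back): cur=M back=3 fwd=1
After 12 (back): cur=D back=2 fwd=2
After 13 (back): cur=Z back=1 fwd=3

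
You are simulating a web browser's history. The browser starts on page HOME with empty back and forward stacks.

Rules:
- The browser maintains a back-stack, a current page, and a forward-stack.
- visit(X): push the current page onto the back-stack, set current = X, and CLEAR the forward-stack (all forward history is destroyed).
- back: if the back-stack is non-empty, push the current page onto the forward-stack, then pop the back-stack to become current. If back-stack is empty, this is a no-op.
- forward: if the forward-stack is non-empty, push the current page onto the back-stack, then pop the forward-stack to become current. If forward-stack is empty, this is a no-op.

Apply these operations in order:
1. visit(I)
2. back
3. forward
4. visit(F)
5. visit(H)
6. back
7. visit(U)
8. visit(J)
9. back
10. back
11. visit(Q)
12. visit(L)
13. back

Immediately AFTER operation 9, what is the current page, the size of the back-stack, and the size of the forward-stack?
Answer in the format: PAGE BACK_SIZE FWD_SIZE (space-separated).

After 1 (visit(I)): cur=I back=1 fwd=0
After 2 (back): cur=HOME back=0 fwd=1
After 3 (forward): cur=I back=1 fwd=0
After 4 (visit(F)): cur=F back=2 fwd=0
After 5 (visit(H)): cur=H back=3 fwd=0
After 6 (back): cur=F back=2 fwd=1
After 7 (visit(U)): cur=U back=3 fwd=0
After 8 (visit(J)): cur=J back=4 fwd=0
After 9 (back): cur=U back=3 fwd=1

U 3 1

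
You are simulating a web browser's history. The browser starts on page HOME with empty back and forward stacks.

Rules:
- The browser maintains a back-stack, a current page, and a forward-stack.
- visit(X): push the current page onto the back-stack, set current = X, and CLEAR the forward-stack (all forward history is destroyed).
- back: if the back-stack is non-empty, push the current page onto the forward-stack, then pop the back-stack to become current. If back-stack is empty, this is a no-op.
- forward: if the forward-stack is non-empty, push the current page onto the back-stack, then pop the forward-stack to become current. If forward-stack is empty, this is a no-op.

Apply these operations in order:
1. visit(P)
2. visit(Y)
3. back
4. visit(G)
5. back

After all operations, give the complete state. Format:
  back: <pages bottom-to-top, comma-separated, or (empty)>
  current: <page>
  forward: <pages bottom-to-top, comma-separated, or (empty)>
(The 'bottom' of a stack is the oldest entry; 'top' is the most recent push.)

Answer: back: HOME
current: P
forward: G

Derivation:
After 1 (visit(P)): cur=P back=1 fwd=0
After 2 (visit(Y)): cur=Y back=2 fwd=0
After 3 (back): cur=P back=1 fwd=1
After 4 (visit(G)): cur=G back=2 fwd=0
After 5 (back): cur=P back=1 fwd=1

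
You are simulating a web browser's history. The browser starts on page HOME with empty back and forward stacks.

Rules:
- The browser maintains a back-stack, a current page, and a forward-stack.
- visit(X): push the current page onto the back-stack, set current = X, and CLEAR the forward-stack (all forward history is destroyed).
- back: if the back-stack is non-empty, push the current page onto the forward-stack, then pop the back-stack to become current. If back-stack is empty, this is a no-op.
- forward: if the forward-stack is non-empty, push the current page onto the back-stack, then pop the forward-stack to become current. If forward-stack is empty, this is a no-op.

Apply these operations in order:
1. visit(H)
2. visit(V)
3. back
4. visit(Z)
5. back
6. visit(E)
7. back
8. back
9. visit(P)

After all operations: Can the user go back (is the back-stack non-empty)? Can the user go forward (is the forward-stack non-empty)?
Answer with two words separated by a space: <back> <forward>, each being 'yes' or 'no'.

Answer: yes no

Derivation:
After 1 (visit(H)): cur=H back=1 fwd=0
After 2 (visit(V)): cur=V back=2 fwd=0
After 3 (back): cur=H back=1 fwd=1
After 4 (visit(Z)): cur=Z back=2 fwd=0
After 5 (back): cur=H back=1 fwd=1
After 6 (visit(E)): cur=E back=2 fwd=0
After 7 (back): cur=H back=1 fwd=1
After 8 (back): cur=HOME back=0 fwd=2
After 9 (visit(P)): cur=P back=1 fwd=0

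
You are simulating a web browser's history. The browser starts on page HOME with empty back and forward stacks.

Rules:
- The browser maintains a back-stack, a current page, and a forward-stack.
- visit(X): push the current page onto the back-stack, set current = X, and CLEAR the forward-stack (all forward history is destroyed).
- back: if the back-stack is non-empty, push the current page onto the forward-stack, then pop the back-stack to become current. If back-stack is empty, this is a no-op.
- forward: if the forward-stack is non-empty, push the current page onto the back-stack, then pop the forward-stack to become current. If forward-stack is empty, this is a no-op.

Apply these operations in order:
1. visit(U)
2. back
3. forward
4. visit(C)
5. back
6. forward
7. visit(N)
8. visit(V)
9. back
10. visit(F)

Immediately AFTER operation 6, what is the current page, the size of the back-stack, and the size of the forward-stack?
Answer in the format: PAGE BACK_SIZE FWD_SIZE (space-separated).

After 1 (visit(U)): cur=U back=1 fwd=0
After 2 (back): cur=HOME back=0 fwd=1
After 3 (forward): cur=U back=1 fwd=0
After 4 (visit(C)): cur=C back=2 fwd=0
After 5 (back): cur=U back=1 fwd=1
After 6 (forward): cur=C back=2 fwd=0

C 2 0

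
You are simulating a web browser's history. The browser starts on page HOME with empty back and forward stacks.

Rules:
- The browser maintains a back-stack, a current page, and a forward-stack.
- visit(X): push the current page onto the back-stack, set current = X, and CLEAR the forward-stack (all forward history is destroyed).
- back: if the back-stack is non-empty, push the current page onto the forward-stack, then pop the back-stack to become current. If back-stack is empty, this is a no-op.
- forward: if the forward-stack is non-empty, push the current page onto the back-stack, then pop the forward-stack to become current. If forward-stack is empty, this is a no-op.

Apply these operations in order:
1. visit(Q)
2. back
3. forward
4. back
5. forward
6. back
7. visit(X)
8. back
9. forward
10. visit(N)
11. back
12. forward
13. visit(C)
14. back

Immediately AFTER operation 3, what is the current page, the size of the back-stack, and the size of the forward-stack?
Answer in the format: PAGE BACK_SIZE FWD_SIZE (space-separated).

After 1 (visit(Q)): cur=Q back=1 fwd=0
After 2 (back): cur=HOME back=0 fwd=1
After 3 (forward): cur=Q back=1 fwd=0

Q 1 0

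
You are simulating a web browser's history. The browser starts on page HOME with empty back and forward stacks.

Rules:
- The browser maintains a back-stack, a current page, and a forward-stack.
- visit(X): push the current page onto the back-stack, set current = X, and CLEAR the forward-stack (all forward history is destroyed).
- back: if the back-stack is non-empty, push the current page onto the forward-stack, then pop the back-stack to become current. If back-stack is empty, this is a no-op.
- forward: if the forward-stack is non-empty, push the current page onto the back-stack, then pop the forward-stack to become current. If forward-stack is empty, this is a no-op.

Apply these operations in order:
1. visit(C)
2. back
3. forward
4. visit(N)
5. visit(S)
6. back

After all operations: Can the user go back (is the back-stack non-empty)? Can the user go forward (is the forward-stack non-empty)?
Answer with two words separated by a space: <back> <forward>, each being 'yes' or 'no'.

After 1 (visit(C)): cur=C back=1 fwd=0
After 2 (back): cur=HOME back=0 fwd=1
After 3 (forward): cur=C back=1 fwd=0
After 4 (visit(N)): cur=N back=2 fwd=0
After 5 (visit(S)): cur=S back=3 fwd=0
After 6 (back): cur=N back=2 fwd=1

Answer: yes yes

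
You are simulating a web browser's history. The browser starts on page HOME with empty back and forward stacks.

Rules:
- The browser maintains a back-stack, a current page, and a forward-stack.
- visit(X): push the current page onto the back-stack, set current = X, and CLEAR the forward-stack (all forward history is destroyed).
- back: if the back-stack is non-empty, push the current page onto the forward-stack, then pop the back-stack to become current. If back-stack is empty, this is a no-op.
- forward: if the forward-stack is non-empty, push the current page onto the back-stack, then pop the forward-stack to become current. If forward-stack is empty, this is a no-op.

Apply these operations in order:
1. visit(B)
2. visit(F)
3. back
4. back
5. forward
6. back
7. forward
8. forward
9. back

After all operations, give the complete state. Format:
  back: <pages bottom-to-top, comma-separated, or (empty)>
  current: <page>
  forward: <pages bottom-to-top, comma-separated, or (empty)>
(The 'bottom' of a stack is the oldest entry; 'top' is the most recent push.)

After 1 (visit(B)): cur=B back=1 fwd=0
After 2 (visit(F)): cur=F back=2 fwd=0
After 3 (back): cur=B back=1 fwd=1
After 4 (back): cur=HOME back=0 fwd=2
After 5 (forward): cur=B back=1 fwd=1
After 6 (back): cur=HOME back=0 fwd=2
After 7 (forward): cur=B back=1 fwd=1
After 8 (forward): cur=F back=2 fwd=0
After 9 (back): cur=B back=1 fwd=1

Answer: back: HOME
current: B
forward: F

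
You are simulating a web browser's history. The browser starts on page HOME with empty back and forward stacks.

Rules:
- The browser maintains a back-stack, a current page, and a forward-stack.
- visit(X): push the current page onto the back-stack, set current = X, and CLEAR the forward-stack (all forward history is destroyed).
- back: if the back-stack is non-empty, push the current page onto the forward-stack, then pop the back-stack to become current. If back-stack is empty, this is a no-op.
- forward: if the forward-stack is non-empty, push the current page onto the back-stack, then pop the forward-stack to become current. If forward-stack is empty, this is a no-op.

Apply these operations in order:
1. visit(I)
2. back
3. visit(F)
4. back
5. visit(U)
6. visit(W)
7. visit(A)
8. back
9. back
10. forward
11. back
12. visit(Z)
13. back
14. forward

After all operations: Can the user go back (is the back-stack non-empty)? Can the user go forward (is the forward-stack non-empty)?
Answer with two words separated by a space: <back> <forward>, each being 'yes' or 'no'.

After 1 (visit(I)): cur=I back=1 fwd=0
After 2 (back): cur=HOME back=0 fwd=1
After 3 (visit(F)): cur=F back=1 fwd=0
After 4 (back): cur=HOME back=0 fwd=1
After 5 (visit(U)): cur=U back=1 fwd=0
After 6 (visit(W)): cur=W back=2 fwd=0
After 7 (visit(A)): cur=A back=3 fwd=0
After 8 (back): cur=W back=2 fwd=1
After 9 (back): cur=U back=1 fwd=2
After 10 (forward): cur=W back=2 fwd=1
After 11 (back): cur=U back=1 fwd=2
After 12 (visit(Z)): cur=Z back=2 fwd=0
After 13 (back): cur=U back=1 fwd=1
After 14 (forward): cur=Z back=2 fwd=0

Answer: yes no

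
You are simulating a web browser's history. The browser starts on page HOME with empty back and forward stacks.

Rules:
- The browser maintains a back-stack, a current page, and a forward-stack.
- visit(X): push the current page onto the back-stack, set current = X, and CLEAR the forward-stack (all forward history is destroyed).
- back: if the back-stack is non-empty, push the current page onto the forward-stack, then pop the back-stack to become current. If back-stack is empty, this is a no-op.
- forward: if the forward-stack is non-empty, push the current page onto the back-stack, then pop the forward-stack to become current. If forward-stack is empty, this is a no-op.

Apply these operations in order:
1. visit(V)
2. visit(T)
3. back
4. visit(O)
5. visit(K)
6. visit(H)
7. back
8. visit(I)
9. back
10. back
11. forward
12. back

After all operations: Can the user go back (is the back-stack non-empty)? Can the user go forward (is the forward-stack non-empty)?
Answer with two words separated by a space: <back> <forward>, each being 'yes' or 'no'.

After 1 (visit(V)): cur=V back=1 fwd=0
After 2 (visit(T)): cur=T back=2 fwd=0
After 3 (back): cur=V back=1 fwd=1
After 4 (visit(O)): cur=O back=2 fwd=0
After 5 (visit(K)): cur=K back=3 fwd=0
After 6 (visit(H)): cur=H back=4 fwd=0
After 7 (back): cur=K back=3 fwd=1
After 8 (visit(I)): cur=I back=4 fwd=0
After 9 (back): cur=K back=3 fwd=1
After 10 (back): cur=O back=2 fwd=2
After 11 (forward): cur=K back=3 fwd=1
After 12 (back): cur=O back=2 fwd=2

Answer: yes yes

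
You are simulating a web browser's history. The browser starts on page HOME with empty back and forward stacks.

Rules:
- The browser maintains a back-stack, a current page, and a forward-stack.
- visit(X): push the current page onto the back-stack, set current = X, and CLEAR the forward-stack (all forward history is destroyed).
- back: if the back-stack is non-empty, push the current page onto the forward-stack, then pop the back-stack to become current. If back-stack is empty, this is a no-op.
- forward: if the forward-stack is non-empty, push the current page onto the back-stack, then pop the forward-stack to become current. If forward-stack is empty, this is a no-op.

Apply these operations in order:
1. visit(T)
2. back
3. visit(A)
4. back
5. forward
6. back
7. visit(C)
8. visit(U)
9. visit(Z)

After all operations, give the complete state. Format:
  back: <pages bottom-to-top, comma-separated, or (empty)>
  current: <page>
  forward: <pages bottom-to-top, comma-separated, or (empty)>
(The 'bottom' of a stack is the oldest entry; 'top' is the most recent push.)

After 1 (visit(T)): cur=T back=1 fwd=0
After 2 (back): cur=HOME back=0 fwd=1
After 3 (visit(A)): cur=A back=1 fwd=0
After 4 (back): cur=HOME back=0 fwd=1
After 5 (forward): cur=A back=1 fwd=0
After 6 (back): cur=HOME back=0 fwd=1
After 7 (visit(C)): cur=C back=1 fwd=0
After 8 (visit(U)): cur=U back=2 fwd=0
After 9 (visit(Z)): cur=Z back=3 fwd=0

Answer: back: HOME,C,U
current: Z
forward: (empty)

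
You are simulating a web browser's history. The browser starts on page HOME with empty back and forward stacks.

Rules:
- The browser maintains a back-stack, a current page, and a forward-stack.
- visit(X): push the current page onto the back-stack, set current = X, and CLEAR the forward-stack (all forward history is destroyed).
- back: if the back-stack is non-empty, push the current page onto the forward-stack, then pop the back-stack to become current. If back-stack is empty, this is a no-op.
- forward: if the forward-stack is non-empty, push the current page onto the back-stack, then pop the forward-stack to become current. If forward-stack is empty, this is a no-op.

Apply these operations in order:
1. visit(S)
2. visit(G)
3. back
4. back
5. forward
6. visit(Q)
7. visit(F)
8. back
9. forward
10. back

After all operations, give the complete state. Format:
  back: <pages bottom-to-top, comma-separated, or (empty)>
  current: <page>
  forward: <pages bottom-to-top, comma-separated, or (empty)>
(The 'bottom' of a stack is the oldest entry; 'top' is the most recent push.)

After 1 (visit(S)): cur=S back=1 fwd=0
After 2 (visit(G)): cur=G back=2 fwd=0
After 3 (back): cur=S back=1 fwd=1
After 4 (back): cur=HOME back=0 fwd=2
After 5 (forward): cur=S back=1 fwd=1
After 6 (visit(Q)): cur=Q back=2 fwd=0
After 7 (visit(F)): cur=F back=3 fwd=0
After 8 (back): cur=Q back=2 fwd=1
After 9 (forward): cur=F back=3 fwd=0
After 10 (back): cur=Q back=2 fwd=1

Answer: back: HOME,S
current: Q
forward: F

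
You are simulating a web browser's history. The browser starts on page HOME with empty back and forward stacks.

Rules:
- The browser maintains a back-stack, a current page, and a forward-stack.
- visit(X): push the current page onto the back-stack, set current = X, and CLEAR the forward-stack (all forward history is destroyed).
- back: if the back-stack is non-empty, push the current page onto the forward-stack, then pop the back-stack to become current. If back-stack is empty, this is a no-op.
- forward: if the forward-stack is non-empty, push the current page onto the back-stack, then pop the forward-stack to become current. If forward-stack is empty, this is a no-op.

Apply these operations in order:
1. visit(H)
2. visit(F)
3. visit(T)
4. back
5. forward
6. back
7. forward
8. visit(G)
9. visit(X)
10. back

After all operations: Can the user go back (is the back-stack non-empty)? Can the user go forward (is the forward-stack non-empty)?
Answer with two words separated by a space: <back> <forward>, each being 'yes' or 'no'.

Answer: yes yes

Derivation:
After 1 (visit(H)): cur=H back=1 fwd=0
After 2 (visit(F)): cur=F back=2 fwd=0
After 3 (visit(T)): cur=T back=3 fwd=0
After 4 (back): cur=F back=2 fwd=1
After 5 (forward): cur=T back=3 fwd=0
After 6 (back): cur=F back=2 fwd=1
After 7 (forward): cur=T back=3 fwd=0
After 8 (visit(G)): cur=G back=4 fwd=0
After 9 (visit(X)): cur=X back=5 fwd=0
After 10 (back): cur=G back=4 fwd=1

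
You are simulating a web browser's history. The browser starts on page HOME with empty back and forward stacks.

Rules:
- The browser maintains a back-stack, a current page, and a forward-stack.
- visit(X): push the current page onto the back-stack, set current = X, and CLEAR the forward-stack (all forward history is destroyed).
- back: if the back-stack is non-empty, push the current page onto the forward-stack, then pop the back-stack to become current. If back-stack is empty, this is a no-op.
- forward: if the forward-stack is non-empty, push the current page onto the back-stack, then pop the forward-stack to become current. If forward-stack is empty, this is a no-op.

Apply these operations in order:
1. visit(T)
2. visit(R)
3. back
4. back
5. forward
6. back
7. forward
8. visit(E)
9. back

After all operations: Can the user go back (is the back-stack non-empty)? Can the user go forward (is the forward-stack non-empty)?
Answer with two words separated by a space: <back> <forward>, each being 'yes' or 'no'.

Answer: yes yes

Derivation:
After 1 (visit(T)): cur=T back=1 fwd=0
After 2 (visit(R)): cur=R back=2 fwd=0
After 3 (back): cur=T back=1 fwd=1
After 4 (back): cur=HOME back=0 fwd=2
After 5 (forward): cur=T back=1 fwd=1
After 6 (back): cur=HOME back=0 fwd=2
After 7 (forward): cur=T back=1 fwd=1
After 8 (visit(E)): cur=E back=2 fwd=0
After 9 (back): cur=T back=1 fwd=1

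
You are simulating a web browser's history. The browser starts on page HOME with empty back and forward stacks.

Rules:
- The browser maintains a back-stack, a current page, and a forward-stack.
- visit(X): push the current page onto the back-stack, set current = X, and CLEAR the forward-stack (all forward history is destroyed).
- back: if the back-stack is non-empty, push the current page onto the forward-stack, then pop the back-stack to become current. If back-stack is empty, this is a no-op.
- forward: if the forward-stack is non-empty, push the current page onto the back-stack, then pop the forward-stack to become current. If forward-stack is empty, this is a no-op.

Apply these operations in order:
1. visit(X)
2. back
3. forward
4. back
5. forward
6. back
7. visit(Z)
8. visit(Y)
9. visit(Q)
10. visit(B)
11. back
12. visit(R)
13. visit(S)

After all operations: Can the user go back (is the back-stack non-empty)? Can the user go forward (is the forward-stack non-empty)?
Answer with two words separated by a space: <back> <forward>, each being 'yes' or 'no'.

Answer: yes no

Derivation:
After 1 (visit(X)): cur=X back=1 fwd=0
After 2 (back): cur=HOME back=0 fwd=1
After 3 (forward): cur=X back=1 fwd=0
After 4 (back): cur=HOME back=0 fwd=1
After 5 (forward): cur=X back=1 fwd=0
After 6 (back): cur=HOME back=0 fwd=1
After 7 (visit(Z)): cur=Z back=1 fwd=0
After 8 (visit(Y)): cur=Y back=2 fwd=0
After 9 (visit(Q)): cur=Q back=3 fwd=0
After 10 (visit(B)): cur=B back=4 fwd=0
After 11 (back): cur=Q back=3 fwd=1
After 12 (visit(R)): cur=R back=4 fwd=0
After 13 (visit(S)): cur=S back=5 fwd=0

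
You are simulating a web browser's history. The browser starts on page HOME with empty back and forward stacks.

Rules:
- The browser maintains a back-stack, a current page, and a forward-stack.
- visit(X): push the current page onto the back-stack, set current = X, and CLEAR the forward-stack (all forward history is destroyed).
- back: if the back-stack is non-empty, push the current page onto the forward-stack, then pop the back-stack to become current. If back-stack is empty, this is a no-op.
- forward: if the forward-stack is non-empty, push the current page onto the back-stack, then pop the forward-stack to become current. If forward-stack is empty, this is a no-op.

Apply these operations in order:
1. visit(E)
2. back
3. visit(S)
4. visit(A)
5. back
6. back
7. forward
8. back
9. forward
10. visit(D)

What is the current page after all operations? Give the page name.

Answer: D

Derivation:
After 1 (visit(E)): cur=E back=1 fwd=0
After 2 (back): cur=HOME back=0 fwd=1
After 3 (visit(S)): cur=S back=1 fwd=0
After 4 (visit(A)): cur=A back=2 fwd=0
After 5 (back): cur=S back=1 fwd=1
After 6 (back): cur=HOME back=0 fwd=2
After 7 (forward): cur=S back=1 fwd=1
After 8 (back): cur=HOME back=0 fwd=2
After 9 (forward): cur=S back=1 fwd=1
After 10 (visit(D)): cur=D back=2 fwd=0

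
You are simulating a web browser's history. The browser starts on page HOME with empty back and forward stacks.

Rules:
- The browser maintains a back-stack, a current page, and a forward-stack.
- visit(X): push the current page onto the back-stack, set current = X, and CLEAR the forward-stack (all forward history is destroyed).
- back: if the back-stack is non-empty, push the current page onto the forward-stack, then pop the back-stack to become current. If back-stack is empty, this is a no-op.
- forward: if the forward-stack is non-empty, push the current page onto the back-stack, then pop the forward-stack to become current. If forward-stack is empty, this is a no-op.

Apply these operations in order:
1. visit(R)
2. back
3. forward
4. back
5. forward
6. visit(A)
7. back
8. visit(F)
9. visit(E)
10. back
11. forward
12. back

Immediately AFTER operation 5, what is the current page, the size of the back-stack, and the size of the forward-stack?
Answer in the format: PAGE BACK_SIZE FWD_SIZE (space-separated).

After 1 (visit(R)): cur=R back=1 fwd=0
After 2 (back): cur=HOME back=0 fwd=1
After 3 (forward): cur=R back=1 fwd=0
After 4 (back): cur=HOME back=0 fwd=1
After 5 (forward): cur=R back=1 fwd=0

R 1 0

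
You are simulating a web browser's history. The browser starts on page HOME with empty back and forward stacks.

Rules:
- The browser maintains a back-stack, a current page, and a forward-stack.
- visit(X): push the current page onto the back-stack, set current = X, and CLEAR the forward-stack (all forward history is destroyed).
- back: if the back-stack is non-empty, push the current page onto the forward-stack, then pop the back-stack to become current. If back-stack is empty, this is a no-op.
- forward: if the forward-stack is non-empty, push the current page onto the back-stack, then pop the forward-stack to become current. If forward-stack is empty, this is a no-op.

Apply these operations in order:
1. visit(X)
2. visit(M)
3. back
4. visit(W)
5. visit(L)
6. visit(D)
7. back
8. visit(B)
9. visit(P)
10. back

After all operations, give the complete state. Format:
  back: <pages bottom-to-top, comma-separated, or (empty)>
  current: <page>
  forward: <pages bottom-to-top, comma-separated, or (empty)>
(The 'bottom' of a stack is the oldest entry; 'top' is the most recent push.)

After 1 (visit(X)): cur=X back=1 fwd=0
After 2 (visit(M)): cur=M back=2 fwd=0
After 3 (back): cur=X back=1 fwd=1
After 4 (visit(W)): cur=W back=2 fwd=0
After 5 (visit(L)): cur=L back=3 fwd=0
After 6 (visit(D)): cur=D back=4 fwd=0
After 7 (back): cur=L back=3 fwd=1
After 8 (visit(B)): cur=B back=4 fwd=0
After 9 (visit(P)): cur=P back=5 fwd=0
After 10 (back): cur=B back=4 fwd=1

Answer: back: HOME,X,W,L
current: B
forward: P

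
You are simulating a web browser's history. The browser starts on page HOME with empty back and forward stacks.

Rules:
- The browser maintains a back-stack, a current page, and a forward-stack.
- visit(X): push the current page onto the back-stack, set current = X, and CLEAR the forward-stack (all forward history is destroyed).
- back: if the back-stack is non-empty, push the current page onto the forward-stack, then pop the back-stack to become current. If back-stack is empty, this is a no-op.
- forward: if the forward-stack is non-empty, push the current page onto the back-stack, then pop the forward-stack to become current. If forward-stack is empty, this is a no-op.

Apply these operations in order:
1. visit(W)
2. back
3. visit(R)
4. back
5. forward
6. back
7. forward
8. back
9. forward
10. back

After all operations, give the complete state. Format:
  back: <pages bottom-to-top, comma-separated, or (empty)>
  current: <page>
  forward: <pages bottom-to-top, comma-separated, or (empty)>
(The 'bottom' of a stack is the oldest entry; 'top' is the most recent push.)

Answer: back: (empty)
current: HOME
forward: R

Derivation:
After 1 (visit(W)): cur=W back=1 fwd=0
After 2 (back): cur=HOME back=0 fwd=1
After 3 (visit(R)): cur=R back=1 fwd=0
After 4 (back): cur=HOME back=0 fwd=1
After 5 (forward): cur=R back=1 fwd=0
After 6 (back): cur=HOME back=0 fwd=1
After 7 (forward): cur=R back=1 fwd=0
After 8 (back): cur=HOME back=0 fwd=1
After 9 (forward): cur=R back=1 fwd=0
After 10 (back): cur=HOME back=0 fwd=1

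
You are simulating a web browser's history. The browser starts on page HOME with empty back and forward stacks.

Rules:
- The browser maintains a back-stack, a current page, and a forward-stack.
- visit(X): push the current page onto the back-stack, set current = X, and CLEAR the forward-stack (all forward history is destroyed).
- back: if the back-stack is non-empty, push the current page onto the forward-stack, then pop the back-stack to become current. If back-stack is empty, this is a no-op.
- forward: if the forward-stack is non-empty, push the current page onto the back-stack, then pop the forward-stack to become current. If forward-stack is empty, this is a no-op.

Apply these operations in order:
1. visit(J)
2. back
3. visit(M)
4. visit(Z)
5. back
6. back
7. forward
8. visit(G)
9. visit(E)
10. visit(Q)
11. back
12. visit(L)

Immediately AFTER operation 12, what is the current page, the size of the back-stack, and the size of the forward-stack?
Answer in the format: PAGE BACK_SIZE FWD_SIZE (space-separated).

After 1 (visit(J)): cur=J back=1 fwd=0
After 2 (back): cur=HOME back=0 fwd=1
After 3 (visit(M)): cur=M back=1 fwd=0
After 4 (visit(Z)): cur=Z back=2 fwd=0
After 5 (back): cur=M back=1 fwd=1
After 6 (back): cur=HOME back=0 fwd=2
After 7 (forward): cur=M back=1 fwd=1
After 8 (visit(G)): cur=G back=2 fwd=0
After 9 (visit(E)): cur=E back=3 fwd=0
After 10 (visit(Q)): cur=Q back=4 fwd=0
After 11 (back): cur=E back=3 fwd=1
After 12 (visit(L)): cur=L back=4 fwd=0

L 4 0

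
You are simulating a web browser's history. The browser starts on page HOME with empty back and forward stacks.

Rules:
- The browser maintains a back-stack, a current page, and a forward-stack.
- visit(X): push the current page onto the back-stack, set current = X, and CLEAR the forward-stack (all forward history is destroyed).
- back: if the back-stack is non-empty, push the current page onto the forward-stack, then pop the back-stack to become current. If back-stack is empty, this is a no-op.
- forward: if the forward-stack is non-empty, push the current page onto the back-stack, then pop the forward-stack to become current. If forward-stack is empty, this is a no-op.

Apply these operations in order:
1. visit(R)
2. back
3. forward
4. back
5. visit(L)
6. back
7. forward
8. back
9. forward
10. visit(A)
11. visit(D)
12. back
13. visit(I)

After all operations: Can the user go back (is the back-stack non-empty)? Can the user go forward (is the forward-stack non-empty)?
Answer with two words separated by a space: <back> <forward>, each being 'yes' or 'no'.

Answer: yes no

Derivation:
After 1 (visit(R)): cur=R back=1 fwd=0
After 2 (back): cur=HOME back=0 fwd=1
After 3 (forward): cur=R back=1 fwd=0
After 4 (back): cur=HOME back=0 fwd=1
After 5 (visit(L)): cur=L back=1 fwd=0
After 6 (back): cur=HOME back=0 fwd=1
After 7 (forward): cur=L back=1 fwd=0
After 8 (back): cur=HOME back=0 fwd=1
After 9 (forward): cur=L back=1 fwd=0
After 10 (visit(A)): cur=A back=2 fwd=0
After 11 (visit(D)): cur=D back=3 fwd=0
After 12 (back): cur=A back=2 fwd=1
After 13 (visit(I)): cur=I back=3 fwd=0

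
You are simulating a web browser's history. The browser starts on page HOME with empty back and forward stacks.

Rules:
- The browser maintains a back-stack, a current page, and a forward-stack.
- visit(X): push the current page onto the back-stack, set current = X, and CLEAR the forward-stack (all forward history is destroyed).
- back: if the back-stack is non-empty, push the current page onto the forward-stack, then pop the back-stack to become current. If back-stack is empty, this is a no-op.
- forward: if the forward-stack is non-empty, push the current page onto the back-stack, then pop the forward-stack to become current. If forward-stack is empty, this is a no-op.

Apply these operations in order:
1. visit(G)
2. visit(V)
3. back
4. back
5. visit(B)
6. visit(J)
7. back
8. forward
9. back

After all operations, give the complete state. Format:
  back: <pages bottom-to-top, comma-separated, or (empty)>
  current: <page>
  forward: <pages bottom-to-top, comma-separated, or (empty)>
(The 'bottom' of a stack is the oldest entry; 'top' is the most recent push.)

After 1 (visit(G)): cur=G back=1 fwd=0
After 2 (visit(V)): cur=V back=2 fwd=0
After 3 (back): cur=G back=1 fwd=1
After 4 (back): cur=HOME back=0 fwd=2
After 5 (visit(B)): cur=B back=1 fwd=0
After 6 (visit(J)): cur=J back=2 fwd=0
After 7 (back): cur=B back=1 fwd=1
After 8 (forward): cur=J back=2 fwd=0
After 9 (back): cur=B back=1 fwd=1

Answer: back: HOME
current: B
forward: J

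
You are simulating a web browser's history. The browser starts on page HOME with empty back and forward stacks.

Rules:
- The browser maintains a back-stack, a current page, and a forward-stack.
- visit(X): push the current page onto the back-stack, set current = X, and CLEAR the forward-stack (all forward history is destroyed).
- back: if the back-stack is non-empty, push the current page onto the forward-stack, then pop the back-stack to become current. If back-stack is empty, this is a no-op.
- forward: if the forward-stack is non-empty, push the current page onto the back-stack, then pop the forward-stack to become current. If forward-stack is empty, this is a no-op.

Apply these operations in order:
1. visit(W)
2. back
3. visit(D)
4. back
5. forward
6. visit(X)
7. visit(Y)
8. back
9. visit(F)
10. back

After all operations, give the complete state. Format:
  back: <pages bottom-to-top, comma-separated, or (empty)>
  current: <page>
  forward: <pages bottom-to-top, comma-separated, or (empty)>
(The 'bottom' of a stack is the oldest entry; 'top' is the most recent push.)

After 1 (visit(W)): cur=W back=1 fwd=0
After 2 (back): cur=HOME back=0 fwd=1
After 3 (visit(D)): cur=D back=1 fwd=0
After 4 (back): cur=HOME back=0 fwd=1
After 5 (forward): cur=D back=1 fwd=0
After 6 (visit(X)): cur=X back=2 fwd=0
After 7 (visit(Y)): cur=Y back=3 fwd=0
After 8 (back): cur=X back=2 fwd=1
After 9 (visit(F)): cur=F back=3 fwd=0
After 10 (back): cur=X back=2 fwd=1

Answer: back: HOME,D
current: X
forward: F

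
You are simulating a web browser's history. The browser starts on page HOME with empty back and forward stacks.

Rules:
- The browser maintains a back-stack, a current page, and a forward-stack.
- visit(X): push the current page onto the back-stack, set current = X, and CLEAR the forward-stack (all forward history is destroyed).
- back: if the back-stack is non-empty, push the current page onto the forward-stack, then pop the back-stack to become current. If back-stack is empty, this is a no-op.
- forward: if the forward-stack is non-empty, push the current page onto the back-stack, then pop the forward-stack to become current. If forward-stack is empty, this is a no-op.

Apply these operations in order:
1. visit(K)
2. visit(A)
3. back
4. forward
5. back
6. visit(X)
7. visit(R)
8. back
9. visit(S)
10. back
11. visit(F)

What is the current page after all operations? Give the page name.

After 1 (visit(K)): cur=K back=1 fwd=0
After 2 (visit(A)): cur=A back=2 fwd=0
After 3 (back): cur=K back=1 fwd=1
After 4 (forward): cur=A back=2 fwd=0
After 5 (back): cur=K back=1 fwd=1
After 6 (visit(X)): cur=X back=2 fwd=0
After 7 (visit(R)): cur=R back=3 fwd=0
After 8 (back): cur=X back=2 fwd=1
After 9 (visit(S)): cur=S back=3 fwd=0
After 10 (back): cur=X back=2 fwd=1
After 11 (visit(F)): cur=F back=3 fwd=0

Answer: F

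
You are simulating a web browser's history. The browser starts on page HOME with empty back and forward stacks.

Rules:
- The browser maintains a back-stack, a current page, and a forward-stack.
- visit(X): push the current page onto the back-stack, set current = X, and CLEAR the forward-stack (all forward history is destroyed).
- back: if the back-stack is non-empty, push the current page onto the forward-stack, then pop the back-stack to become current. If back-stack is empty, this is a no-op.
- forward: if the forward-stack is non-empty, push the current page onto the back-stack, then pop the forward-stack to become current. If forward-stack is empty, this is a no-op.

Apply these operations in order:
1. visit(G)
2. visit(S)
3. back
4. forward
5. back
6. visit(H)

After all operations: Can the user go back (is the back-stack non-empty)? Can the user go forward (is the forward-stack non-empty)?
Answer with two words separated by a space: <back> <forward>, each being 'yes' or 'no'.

After 1 (visit(G)): cur=G back=1 fwd=0
After 2 (visit(S)): cur=S back=2 fwd=0
After 3 (back): cur=G back=1 fwd=1
After 4 (forward): cur=S back=2 fwd=0
After 5 (back): cur=G back=1 fwd=1
After 6 (visit(H)): cur=H back=2 fwd=0

Answer: yes no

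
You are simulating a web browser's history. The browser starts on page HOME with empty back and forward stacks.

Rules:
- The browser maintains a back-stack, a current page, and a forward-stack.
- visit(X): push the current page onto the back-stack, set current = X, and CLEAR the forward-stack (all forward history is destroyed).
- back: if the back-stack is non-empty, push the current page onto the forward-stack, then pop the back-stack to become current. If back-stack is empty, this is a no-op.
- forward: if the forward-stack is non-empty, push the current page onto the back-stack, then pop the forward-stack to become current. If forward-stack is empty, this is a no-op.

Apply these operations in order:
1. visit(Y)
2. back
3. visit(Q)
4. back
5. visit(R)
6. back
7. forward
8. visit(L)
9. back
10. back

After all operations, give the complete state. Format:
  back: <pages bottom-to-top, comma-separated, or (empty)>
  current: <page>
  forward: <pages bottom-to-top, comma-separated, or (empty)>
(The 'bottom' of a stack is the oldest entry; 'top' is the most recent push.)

Answer: back: (empty)
current: HOME
forward: L,R

Derivation:
After 1 (visit(Y)): cur=Y back=1 fwd=0
After 2 (back): cur=HOME back=0 fwd=1
After 3 (visit(Q)): cur=Q back=1 fwd=0
After 4 (back): cur=HOME back=0 fwd=1
After 5 (visit(R)): cur=R back=1 fwd=0
After 6 (back): cur=HOME back=0 fwd=1
After 7 (forward): cur=R back=1 fwd=0
After 8 (visit(L)): cur=L back=2 fwd=0
After 9 (back): cur=R back=1 fwd=1
After 10 (back): cur=HOME back=0 fwd=2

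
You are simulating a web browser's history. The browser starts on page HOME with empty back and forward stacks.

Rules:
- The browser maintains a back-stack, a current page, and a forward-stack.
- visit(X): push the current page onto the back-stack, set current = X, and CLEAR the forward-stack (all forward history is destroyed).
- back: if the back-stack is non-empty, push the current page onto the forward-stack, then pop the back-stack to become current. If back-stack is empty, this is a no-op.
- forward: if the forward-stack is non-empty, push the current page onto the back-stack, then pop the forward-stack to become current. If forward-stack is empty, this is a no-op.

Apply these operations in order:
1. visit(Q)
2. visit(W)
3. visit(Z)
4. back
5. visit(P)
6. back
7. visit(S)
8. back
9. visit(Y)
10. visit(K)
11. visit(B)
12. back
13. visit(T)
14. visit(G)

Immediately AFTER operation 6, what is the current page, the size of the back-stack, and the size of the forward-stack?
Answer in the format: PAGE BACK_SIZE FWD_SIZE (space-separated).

After 1 (visit(Q)): cur=Q back=1 fwd=0
After 2 (visit(W)): cur=W back=2 fwd=0
After 3 (visit(Z)): cur=Z back=3 fwd=0
After 4 (back): cur=W back=2 fwd=1
After 5 (visit(P)): cur=P back=3 fwd=0
After 6 (back): cur=W back=2 fwd=1

W 2 1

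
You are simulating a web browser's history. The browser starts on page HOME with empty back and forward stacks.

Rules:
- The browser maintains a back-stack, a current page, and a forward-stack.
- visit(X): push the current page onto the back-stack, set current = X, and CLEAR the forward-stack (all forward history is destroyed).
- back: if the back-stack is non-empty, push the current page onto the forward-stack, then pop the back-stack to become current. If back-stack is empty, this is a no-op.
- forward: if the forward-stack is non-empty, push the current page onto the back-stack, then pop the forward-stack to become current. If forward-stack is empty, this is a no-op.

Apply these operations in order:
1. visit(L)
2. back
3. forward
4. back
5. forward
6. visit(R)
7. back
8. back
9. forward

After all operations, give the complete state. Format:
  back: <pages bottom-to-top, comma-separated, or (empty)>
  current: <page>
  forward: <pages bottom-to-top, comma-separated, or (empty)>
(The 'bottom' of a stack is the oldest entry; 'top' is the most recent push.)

Answer: back: HOME
current: L
forward: R

Derivation:
After 1 (visit(L)): cur=L back=1 fwd=0
After 2 (back): cur=HOME back=0 fwd=1
After 3 (forward): cur=L back=1 fwd=0
After 4 (back): cur=HOME back=0 fwd=1
After 5 (forward): cur=L back=1 fwd=0
After 6 (visit(R)): cur=R back=2 fwd=0
After 7 (back): cur=L back=1 fwd=1
After 8 (back): cur=HOME back=0 fwd=2
After 9 (forward): cur=L back=1 fwd=1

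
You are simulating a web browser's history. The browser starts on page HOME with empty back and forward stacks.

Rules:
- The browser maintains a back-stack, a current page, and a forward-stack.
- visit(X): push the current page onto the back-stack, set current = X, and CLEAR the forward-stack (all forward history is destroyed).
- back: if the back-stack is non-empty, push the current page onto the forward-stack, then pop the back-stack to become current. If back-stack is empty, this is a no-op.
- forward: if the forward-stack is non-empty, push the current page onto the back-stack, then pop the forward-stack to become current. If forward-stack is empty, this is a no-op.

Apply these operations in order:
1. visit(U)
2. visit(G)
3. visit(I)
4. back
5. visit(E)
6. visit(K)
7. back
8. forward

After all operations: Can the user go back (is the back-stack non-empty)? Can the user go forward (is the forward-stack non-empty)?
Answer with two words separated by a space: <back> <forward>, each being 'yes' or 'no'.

After 1 (visit(U)): cur=U back=1 fwd=0
After 2 (visit(G)): cur=G back=2 fwd=0
After 3 (visit(I)): cur=I back=3 fwd=0
After 4 (back): cur=G back=2 fwd=1
After 5 (visit(E)): cur=E back=3 fwd=0
After 6 (visit(K)): cur=K back=4 fwd=0
After 7 (back): cur=E back=3 fwd=1
After 8 (forward): cur=K back=4 fwd=0

Answer: yes no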